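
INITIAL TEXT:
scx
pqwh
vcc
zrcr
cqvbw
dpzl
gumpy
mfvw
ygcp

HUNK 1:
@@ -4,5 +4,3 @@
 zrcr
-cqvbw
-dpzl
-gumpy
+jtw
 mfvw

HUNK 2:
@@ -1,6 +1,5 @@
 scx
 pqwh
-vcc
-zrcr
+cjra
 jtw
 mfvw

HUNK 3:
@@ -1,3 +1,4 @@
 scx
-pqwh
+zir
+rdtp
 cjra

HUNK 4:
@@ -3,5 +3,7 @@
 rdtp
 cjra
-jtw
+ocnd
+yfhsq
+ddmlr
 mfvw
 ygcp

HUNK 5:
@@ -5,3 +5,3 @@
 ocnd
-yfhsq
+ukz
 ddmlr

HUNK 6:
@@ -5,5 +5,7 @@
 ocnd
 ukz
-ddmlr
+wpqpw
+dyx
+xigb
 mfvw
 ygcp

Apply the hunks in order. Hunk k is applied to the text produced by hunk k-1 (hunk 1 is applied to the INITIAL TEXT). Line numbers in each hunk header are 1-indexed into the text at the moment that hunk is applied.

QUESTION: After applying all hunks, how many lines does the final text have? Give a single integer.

Answer: 11

Derivation:
Hunk 1: at line 4 remove [cqvbw,dpzl,gumpy] add [jtw] -> 7 lines: scx pqwh vcc zrcr jtw mfvw ygcp
Hunk 2: at line 1 remove [vcc,zrcr] add [cjra] -> 6 lines: scx pqwh cjra jtw mfvw ygcp
Hunk 3: at line 1 remove [pqwh] add [zir,rdtp] -> 7 lines: scx zir rdtp cjra jtw mfvw ygcp
Hunk 4: at line 3 remove [jtw] add [ocnd,yfhsq,ddmlr] -> 9 lines: scx zir rdtp cjra ocnd yfhsq ddmlr mfvw ygcp
Hunk 5: at line 5 remove [yfhsq] add [ukz] -> 9 lines: scx zir rdtp cjra ocnd ukz ddmlr mfvw ygcp
Hunk 6: at line 5 remove [ddmlr] add [wpqpw,dyx,xigb] -> 11 lines: scx zir rdtp cjra ocnd ukz wpqpw dyx xigb mfvw ygcp
Final line count: 11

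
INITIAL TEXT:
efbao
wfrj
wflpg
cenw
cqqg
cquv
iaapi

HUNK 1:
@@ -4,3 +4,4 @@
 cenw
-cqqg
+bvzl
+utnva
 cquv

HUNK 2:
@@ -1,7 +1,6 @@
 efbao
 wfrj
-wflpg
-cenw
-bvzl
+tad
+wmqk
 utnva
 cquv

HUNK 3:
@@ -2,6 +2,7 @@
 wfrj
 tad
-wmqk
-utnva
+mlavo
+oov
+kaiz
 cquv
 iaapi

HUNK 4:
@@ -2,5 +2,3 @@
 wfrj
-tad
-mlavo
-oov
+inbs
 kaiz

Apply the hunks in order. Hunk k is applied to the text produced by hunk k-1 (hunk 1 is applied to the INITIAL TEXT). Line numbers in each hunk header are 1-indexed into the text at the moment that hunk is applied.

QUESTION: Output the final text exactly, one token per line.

Answer: efbao
wfrj
inbs
kaiz
cquv
iaapi

Derivation:
Hunk 1: at line 4 remove [cqqg] add [bvzl,utnva] -> 8 lines: efbao wfrj wflpg cenw bvzl utnva cquv iaapi
Hunk 2: at line 1 remove [wflpg,cenw,bvzl] add [tad,wmqk] -> 7 lines: efbao wfrj tad wmqk utnva cquv iaapi
Hunk 3: at line 2 remove [wmqk,utnva] add [mlavo,oov,kaiz] -> 8 lines: efbao wfrj tad mlavo oov kaiz cquv iaapi
Hunk 4: at line 2 remove [tad,mlavo,oov] add [inbs] -> 6 lines: efbao wfrj inbs kaiz cquv iaapi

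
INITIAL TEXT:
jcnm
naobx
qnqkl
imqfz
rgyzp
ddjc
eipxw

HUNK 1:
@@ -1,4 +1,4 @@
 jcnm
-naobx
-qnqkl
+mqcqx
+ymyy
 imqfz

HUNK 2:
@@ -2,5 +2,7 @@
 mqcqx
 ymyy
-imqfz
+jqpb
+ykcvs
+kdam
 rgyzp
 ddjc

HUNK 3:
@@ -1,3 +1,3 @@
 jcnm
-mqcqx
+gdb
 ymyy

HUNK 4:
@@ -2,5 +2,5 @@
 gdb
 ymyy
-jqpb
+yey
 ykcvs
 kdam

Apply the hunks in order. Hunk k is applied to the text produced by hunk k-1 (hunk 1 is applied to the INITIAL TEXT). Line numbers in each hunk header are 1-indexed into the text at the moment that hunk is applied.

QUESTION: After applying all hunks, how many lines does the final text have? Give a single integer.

Hunk 1: at line 1 remove [naobx,qnqkl] add [mqcqx,ymyy] -> 7 lines: jcnm mqcqx ymyy imqfz rgyzp ddjc eipxw
Hunk 2: at line 2 remove [imqfz] add [jqpb,ykcvs,kdam] -> 9 lines: jcnm mqcqx ymyy jqpb ykcvs kdam rgyzp ddjc eipxw
Hunk 3: at line 1 remove [mqcqx] add [gdb] -> 9 lines: jcnm gdb ymyy jqpb ykcvs kdam rgyzp ddjc eipxw
Hunk 4: at line 2 remove [jqpb] add [yey] -> 9 lines: jcnm gdb ymyy yey ykcvs kdam rgyzp ddjc eipxw
Final line count: 9

Answer: 9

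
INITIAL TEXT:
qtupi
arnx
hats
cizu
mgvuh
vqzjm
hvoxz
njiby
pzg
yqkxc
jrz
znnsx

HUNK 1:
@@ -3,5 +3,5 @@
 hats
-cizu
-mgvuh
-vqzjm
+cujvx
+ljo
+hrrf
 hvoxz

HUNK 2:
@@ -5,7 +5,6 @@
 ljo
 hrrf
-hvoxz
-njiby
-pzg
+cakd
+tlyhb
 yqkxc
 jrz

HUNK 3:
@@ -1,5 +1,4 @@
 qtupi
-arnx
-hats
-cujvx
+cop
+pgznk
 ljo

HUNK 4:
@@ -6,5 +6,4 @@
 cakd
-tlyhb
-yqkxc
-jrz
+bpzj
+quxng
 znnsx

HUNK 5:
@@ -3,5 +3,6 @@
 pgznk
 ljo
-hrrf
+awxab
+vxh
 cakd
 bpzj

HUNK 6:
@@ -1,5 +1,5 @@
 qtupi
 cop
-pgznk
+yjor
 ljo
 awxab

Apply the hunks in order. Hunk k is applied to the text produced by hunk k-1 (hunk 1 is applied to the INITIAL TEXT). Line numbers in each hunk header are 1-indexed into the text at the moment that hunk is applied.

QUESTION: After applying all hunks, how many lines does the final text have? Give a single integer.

Hunk 1: at line 3 remove [cizu,mgvuh,vqzjm] add [cujvx,ljo,hrrf] -> 12 lines: qtupi arnx hats cujvx ljo hrrf hvoxz njiby pzg yqkxc jrz znnsx
Hunk 2: at line 5 remove [hvoxz,njiby,pzg] add [cakd,tlyhb] -> 11 lines: qtupi arnx hats cujvx ljo hrrf cakd tlyhb yqkxc jrz znnsx
Hunk 3: at line 1 remove [arnx,hats,cujvx] add [cop,pgznk] -> 10 lines: qtupi cop pgznk ljo hrrf cakd tlyhb yqkxc jrz znnsx
Hunk 4: at line 6 remove [tlyhb,yqkxc,jrz] add [bpzj,quxng] -> 9 lines: qtupi cop pgznk ljo hrrf cakd bpzj quxng znnsx
Hunk 5: at line 3 remove [hrrf] add [awxab,vxh] -> 10 lines: qtupi cop pgznk ljo awxab vxh cakd bpzj quxng znnsx
Hunk 6: at line 1 remove [pgznk] add [yjor] -> 10 lines: qtupi cop yjor ljo awxab vxh cakd bpzj quxng znnsx
Final line count: 10

Answer: 10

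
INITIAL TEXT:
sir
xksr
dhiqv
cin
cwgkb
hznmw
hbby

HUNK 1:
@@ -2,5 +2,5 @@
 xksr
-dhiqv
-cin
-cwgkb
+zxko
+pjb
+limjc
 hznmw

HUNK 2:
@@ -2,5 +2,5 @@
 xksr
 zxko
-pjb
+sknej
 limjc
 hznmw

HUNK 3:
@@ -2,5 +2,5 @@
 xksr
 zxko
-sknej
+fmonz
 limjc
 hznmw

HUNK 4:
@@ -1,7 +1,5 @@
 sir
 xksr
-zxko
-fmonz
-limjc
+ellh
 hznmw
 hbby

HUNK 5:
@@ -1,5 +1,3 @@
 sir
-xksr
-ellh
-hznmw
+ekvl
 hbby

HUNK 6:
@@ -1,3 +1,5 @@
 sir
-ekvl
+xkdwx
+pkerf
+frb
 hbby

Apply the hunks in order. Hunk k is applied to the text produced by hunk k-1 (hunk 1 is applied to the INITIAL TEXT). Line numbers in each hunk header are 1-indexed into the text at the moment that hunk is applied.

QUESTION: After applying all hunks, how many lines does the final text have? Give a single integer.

Hunk 1: at line 2 remove [dhiqv,cin,cwgkb] add [zxko,pjb,limjc] -> 7 lines: sir xksr zxko pjb limjc hznmw hbby
Hunk 2: at line 2 remove [pjb] add [sknej] -> 7 lines: sir xksr zxko sknej limjc hznmw hbby
Hunk 3: at line 2 remove [sknej] add [fmonz] -> 7 lines: sir xksr zxko fmonz limjc hznmw hbby
Hunk 4: at line 1 remove [zxko,fmonz,limjc] add [ellh] -> 5 lines: sir xksr ellh hznmw hbby
Hunk 5: at line 1 remove [xksr,ellh,hznmw] add [ekvl] -> 3 lines: sir ekvl hbby
Hunk 6: at line 1 remove [ekvl] add [xkdwx,pkerf,frb] -> 5 lines: sir xkdwx pkerf frb hbby
Final line count: 5

Answer: 5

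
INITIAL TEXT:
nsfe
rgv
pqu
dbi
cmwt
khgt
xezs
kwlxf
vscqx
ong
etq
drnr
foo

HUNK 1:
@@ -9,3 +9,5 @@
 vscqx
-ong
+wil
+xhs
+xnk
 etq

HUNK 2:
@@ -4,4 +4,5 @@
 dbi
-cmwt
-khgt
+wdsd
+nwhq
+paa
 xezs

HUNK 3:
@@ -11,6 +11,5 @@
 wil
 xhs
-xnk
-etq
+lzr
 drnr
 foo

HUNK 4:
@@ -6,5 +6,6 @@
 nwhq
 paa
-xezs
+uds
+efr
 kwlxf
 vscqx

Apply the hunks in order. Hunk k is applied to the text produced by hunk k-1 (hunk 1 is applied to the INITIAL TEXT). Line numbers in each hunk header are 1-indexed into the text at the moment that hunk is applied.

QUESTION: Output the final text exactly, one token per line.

Hunk 1: at line 9 remove [ong] add [wil,xhs,xnk] -> 15 lines: nsfe rgv pqu dbi cmwt khgt xezs kwlxf vscqx wil xhs xnk etq drnr foo
Hunk 2: at line 4 remove [cmwt,khgt] add [wdsd,nwhq,paa] -> 16 lines: nsfe rgv pqu dbi wdsd nwhq paa xezs kwlxf vscqx wil xhs xnk etq drnr foo
Hunk 3: at line 11 remove [xnk,etq] add [lzr] -> 15 lines: nsfe rgv pqu dbi wdsd nwhq paa xezs kwlxf vscqx wil xhs lzr drnr foo
Hunk 4: at line 6 remove [xezs] add [uds,efr] -> 16 lines: nsfe rgv pqu dbi wdsd nwhq paa uds efr kwlxf vscqx wil xhs lzr drnr foo

Answer: nsfe
rgv
pqu
dbi
wdsd
nwhq
paa
uds
efr
kwlxf
vscqx
wil
xhs
lzr
drnr
foo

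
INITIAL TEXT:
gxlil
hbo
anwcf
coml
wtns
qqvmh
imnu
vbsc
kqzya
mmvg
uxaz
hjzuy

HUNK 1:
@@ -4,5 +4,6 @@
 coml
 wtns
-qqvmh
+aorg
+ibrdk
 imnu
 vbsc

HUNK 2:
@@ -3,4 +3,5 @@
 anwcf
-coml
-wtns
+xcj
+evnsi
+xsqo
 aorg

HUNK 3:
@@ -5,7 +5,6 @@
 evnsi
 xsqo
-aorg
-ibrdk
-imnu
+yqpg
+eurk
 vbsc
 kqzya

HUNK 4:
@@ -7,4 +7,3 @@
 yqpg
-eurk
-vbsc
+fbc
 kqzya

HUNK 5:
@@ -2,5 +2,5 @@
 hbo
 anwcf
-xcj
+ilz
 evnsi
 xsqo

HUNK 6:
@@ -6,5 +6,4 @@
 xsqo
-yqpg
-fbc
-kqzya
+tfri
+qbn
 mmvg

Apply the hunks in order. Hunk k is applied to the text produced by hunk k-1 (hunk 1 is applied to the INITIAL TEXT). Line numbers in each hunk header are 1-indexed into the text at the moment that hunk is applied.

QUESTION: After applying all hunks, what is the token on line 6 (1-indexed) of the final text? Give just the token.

Hunk 1: at line 4 remove [qqvmh] add [aorg,ibrdk] -> 13 lines: gxlil hbo anwcf coml wtns aorg ibrdk imnu vbsc kqzya mmvg uxaz hjzuy
Hunk 2: at line 3 remove [coml,wtns] add [xcj,evnsi,xsqo] -> 14 lines: gxlil hbo anwcf xcj evnsi xsqo aorg ibrdk imnu vbsc kqzya mmvg uxaz hjzuy
Hunk 3: at line 5 remove [aorg,ibrdk,imnu] add [yqpg,eurk] -> 13 lines: gxlil hbo anwcf xcj evnsi xsqo yqpg eurk vbsc kqzya mmvg uxaz hjzuy
Hunk 4: at line 7 remove [eurk,vbsc] add [fbc] -> 12 lines: gxlil hbo anwcf xcj evnsi xsqo yqpg fbc kqzya mmvg uxaz hjzuy
Hunk 5: at line 2 remove [xcj] add [ilz] -> 12 lines: gxlil hbo anwcf ilz evnsi xsqo yqpg fbc kqzya mmvg uxaz hjzuy
Hunk 6: at line 6 remove [yqpg,fbc,kqzya] add [tfri,qbn] -> 11 lines: gxlil hbo anwcf ilz evnsi xsqo tfri qbn mmvg uxaz hjzuy
Final line 6: xsqo

Answer: xsqo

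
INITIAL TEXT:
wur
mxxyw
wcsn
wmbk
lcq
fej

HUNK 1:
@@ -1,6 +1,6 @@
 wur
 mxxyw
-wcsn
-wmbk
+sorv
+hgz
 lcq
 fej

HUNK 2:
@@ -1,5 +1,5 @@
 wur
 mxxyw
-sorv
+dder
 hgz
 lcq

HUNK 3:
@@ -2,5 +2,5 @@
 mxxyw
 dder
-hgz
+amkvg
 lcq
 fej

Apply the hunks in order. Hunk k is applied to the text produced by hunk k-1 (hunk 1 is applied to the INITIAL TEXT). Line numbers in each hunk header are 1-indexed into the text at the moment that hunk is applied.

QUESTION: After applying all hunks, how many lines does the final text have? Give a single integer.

Hunk 1: at line 1 remove [wcsn,wmbk] add [sorv,hgz] -> 6 lines: wur mxxyw sorv hgz lcq fej
Hunk 2: at line 1 remove [sorv] add [dder] -> 6 lines: wur mxxyw dder hgz lcq fej
Hunk 3: at line 2 remove [hgz] add [amkvg] -> 6 lines: wur mxxyw dder amkvg lcq fej
Final line count: 6

Answer: 6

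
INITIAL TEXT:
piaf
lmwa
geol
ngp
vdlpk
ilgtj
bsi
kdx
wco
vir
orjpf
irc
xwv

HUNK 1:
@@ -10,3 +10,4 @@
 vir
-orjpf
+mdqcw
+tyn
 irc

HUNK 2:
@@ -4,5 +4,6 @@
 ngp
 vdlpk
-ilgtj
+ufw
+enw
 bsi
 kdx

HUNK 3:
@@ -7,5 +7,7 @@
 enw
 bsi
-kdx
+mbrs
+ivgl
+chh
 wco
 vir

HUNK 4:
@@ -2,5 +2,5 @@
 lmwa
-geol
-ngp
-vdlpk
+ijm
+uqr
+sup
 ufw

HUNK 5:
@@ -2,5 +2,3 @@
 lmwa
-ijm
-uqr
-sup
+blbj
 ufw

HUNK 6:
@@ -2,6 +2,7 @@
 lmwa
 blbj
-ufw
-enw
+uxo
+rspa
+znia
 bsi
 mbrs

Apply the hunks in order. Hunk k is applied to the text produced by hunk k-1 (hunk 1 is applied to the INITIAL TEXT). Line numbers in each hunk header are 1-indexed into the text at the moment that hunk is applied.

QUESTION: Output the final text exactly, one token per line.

Answer: piaf
lmwa
blbj
uxo
rspa
znia
bsi
mbrs
ivgl
chh
wco
vir
mdqcw
tyn
irc
xwv

Derivation:
Hunk 1: at line 10 remove [orjpf] add [mdqcw,tyn] -> 14 lines: piaf lmwa geol ngp vdlpk ilgtj bsi kdx wco vir mdqcw tyn irc xwv
Hunk 2: at line 4 remove [ilgtj] add [ufw,enw] -> 15 lines: piaf lmwa geol ngp vdlpk ufw enw bsi kdx wco vir mdqcw tyn irc xwv
Hunk 3: at line 7 remove [kdx] add [mbrs,ivgl,chh] -> 17 lines: piaf lmwa geol ngp vdlpk ufw enw bsi mbrs ivgl chh wco vir mdqcw tyn irc xwv
Hunk 4: at line 2 remove [geol,ngp,vdlpk] add [ijm,uqr,sup] -> 17 lines: piaf lmwa ijm uqr sup ufw enw bsi mbrs ivgl chh wco vir mdqcw tyn irc xwv
Hunk 5: at line 2 remove [ijm,uqr,sup] add [blbj] -> 15 lines: piaf lmwa blbj ufw enw bsi mbrs ivgl chh wco vir mdqcw tyn irc xwv
Hunk 6: at line 2 remove [ufw,enw] add [uxo,rspa,znia] -> 16 lines: piaf lmwa blbj uxo rspa znia bsi mbrs ivgl chh wco vir mdqcw tyn irc xwv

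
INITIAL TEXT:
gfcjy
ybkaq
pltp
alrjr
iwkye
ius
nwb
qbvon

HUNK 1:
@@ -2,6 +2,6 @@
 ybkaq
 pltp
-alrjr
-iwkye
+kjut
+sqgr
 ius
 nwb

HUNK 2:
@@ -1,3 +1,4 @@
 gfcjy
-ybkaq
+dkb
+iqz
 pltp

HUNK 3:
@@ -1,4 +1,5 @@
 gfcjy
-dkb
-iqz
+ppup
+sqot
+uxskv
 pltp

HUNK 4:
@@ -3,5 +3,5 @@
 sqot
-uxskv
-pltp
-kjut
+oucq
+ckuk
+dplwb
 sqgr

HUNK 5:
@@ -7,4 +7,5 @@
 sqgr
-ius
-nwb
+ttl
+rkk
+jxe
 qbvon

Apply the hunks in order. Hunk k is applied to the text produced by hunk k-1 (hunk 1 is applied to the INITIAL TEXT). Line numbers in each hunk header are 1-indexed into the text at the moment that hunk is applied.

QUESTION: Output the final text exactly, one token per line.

Answer: gfcjy
ppup
sqot
oucq
ckuk
dplwb
sqgr
ttl
rkk
jxe
qbvon

Derivation:
Hunk 1: at line 2 remove [alrjr,iwkye] add [kjut,sqgr] -> 8 lines: gfcjy ybkaq pltp kjut sqgr ius nwb qbvon
Hunk 2: at line 1 remove [ybkaq] add [dkb,iqz] -> 9 lines: gfcjy dkb iqz pltp kjut sqgr ius nwb qbvon
Hunk 3: at line 1 remove [dkb,iqz] add [ppup,sqot,uxskv] -> 10 lines: gfcjy ppup sqot uxskv pltp kjut sqgr ius nwb qbvon
Hunk 4: at line 3 remove [uxskv,pltp,kjut] add [oucq,ckuk,dplwb] -> 10 lines: gfcjy ppup sqot oucq ckuk dplwb sqgr ius nwb qbvon
Hunk 5: at line 7 remove [ius,nwb] add [ttl,rkk,jxe] -> 11 lines: gfcjy ppup sqot oucq ckuk dplwb sqgr ttl rkk jxe qbvon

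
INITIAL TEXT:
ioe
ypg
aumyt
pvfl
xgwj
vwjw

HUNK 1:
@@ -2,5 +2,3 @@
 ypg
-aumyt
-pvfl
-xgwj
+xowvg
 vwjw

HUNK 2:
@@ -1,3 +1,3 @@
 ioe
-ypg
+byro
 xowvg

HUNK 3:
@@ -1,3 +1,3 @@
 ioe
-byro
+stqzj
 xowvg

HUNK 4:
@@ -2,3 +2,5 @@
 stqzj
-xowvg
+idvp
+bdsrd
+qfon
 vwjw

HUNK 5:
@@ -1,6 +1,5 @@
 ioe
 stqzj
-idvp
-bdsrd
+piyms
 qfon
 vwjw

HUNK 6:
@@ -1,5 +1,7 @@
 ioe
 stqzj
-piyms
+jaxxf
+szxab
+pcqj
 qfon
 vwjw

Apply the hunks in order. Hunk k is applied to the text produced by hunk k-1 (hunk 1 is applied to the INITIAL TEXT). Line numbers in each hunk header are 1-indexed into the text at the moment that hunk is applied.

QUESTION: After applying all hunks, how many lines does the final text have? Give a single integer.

Hunk 1: at line 2 remove [aumyt,pvfl,xgwj] add [xowvg] -> 4 lines: ioe ypg xowvg vwjw
Hunk 2: at line 1 remove [ypg] add [byro] -> 4 lines: ioe byro xowvg vwjw
Hunk 3: at line 1 remove [byro] add [stqzj] -> 4 lines: ioe stqzj xowvg vwjw
Hunk 4: at line 2 remove [xowvg] add [idvp,bdsrd,qfon] -> 6 lines: ioe stqzj idvp bdsrd qfon vwjw
Hunk 5: at line 1 remove [idvp,bdsrd] add [piyms] -> 5 lines: ioe stqzj piyms qfon vwjw
Hunk 6: at line 1 remove [piyms] add [jaxxf,szxab,pcqj] -> 7 lines: ioe stqzj jaxxf szxab pcqj qfon vwjw
Final line count: 7

Answer: 7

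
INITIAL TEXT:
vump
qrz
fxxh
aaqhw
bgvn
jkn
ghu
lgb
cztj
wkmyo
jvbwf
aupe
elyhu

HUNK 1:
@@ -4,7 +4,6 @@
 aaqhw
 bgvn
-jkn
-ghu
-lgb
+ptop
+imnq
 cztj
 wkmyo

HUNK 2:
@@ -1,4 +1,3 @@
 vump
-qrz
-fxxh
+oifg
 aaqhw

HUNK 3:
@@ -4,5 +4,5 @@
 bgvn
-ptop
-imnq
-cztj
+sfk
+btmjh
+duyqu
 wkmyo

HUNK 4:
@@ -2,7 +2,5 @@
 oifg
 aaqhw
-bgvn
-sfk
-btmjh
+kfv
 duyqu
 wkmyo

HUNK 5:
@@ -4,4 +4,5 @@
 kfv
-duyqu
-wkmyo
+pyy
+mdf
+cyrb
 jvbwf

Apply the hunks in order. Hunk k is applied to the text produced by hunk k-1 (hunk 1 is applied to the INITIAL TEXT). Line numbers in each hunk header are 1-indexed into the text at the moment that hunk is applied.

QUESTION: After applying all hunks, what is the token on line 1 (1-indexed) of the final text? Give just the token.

Answer: vump

Derivation:
Hunk 1: at line 4 remove [jkn,ghu,lgb] add [ptop,imnq] -> 12 lines: vump qrz fxxh aaqhw bgvn ptop imnq cztj wkmyo jvbwf aupe elyhu
Hunk 2: at line 1 remove [qrz,fxxh] add [oifg] -> 11 lines: vump oifg aaqhw bgvn ptop imnq cztj wkmyo jvbwf aupe elyhu
Hunk 3: at line 4 remove [ptop,imnq,cztj] add [sfk,btmjh,duyqu] -> 11 lines: vump oifg aaqhw bgvn sfk btmjh duyqu wkmyo jvbwf aupe elyhu
Hunk 4: at line 2 remove [bgvn,sfk,btmjh] add [kfv] -> 9 lines: vump oifg aaqhw kfv duyqu wkmyo jvbwf aupe elyhu
Hunk 5: at line 4 remove [duyqu,wkmyo] add [pyy,mdf,cyrb] -> 10 lines: vump oifg aaqhw kfv pyy mdf cyrb jvbwf aupe elyhu
Final line 1: vump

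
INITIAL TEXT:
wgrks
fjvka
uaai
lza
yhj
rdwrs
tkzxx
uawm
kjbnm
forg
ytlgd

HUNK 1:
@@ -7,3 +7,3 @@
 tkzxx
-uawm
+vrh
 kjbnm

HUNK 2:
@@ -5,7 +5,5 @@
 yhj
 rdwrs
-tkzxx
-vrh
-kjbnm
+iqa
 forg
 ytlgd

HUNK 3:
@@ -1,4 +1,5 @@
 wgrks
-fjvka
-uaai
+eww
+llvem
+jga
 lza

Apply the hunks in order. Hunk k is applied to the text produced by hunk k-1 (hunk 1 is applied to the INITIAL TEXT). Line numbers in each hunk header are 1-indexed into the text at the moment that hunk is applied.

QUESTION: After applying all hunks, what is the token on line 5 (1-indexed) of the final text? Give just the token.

Answer: lza

Derivation:
Hunk 1: at line 7 remove [uawm] add [vrh] -> 11 lines: wgrks fjvka uaai lza yhj rdwrs tkzxx vrh kjbnm forg ytlgd
Hunk 2: at line 5 remove [tkzxx,vrh,kjbnm] add [iqa] -> 9 lines: wgrks fjvka uaai lza yhj rdwrs iqa forg ytlgd
Hunk 3: at line 1 remove [fjvka,uaai] add [eww,llvem,jga] -> 10 lines: wgrks eww llvem jga lza yhj rdwrs iqa forg ytlgd
Final line 5: lza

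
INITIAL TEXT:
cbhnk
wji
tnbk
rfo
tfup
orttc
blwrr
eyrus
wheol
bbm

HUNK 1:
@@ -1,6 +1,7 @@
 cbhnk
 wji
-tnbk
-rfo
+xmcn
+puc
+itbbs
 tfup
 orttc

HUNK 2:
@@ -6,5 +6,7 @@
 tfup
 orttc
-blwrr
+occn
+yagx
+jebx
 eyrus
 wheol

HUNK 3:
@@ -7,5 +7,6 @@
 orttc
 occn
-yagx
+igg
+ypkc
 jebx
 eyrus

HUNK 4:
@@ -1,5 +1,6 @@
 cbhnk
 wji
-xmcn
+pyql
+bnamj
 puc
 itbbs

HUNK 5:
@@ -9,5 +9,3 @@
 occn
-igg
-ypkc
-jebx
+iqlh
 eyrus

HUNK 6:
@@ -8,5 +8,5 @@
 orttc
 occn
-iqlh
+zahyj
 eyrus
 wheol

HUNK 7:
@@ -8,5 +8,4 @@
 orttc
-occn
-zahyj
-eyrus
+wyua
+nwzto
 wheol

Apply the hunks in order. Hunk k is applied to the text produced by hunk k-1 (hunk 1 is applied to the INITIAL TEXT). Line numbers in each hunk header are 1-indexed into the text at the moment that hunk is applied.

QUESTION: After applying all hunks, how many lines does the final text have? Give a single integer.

Hunk 1: at line 1 remove [tnbk,rfo] add [xmcn,puc,itbbs] -> 11 lines: cbhnk wji xmcn puc itbbs tfup orttc blwrr eyrus wheol bbm
Hunk 2: at line 6 remove [blwrr] add [occn,yagx,jebx] -> 13 lines: cbhnk wji xmcn puc itbbs tfup orttc occn yagx jebx eyrus wheol bbm
Hunk 3: at line 7 remove [yagx] add [igg,ypkc] -> 14 lines: cbhnk wji xmcn puc itbbs tfup orttc occn igg ypkc jebx eyrus wheol bbm
Hunk 4: at line 1 remove [xmcn] add [pyql,bnamj] -> 15 lines: cbhnk wji pyql bnamj puc itbbs tfup orttc occn igg ypkc jebx eyrus wheol bbm
Hunk 5: at line 9 remove [igg,ypkc,jebx] add [iqlh] -> 13 lines: cbhnk wji pyql bnamj puc itbbs tfup orttc occn iqlh eyrus wheol bbm
Hunk 6: at line 8 remove [iqlh] add [zahyj] -> 13 lines: cbhnk wji pyql bnamj puc itbbs tfup orttc occn zahyj eyrus wheol bbm
Hunk 7: at line 8 remove [occn,zahyj,eyrus] add [wyua,nwzto] -> 12 lines: cbhnk wji pyql bnamj puc itbbs tfup orttc wyua nwzto wheol bbm
Final line count: 12

Answer: 12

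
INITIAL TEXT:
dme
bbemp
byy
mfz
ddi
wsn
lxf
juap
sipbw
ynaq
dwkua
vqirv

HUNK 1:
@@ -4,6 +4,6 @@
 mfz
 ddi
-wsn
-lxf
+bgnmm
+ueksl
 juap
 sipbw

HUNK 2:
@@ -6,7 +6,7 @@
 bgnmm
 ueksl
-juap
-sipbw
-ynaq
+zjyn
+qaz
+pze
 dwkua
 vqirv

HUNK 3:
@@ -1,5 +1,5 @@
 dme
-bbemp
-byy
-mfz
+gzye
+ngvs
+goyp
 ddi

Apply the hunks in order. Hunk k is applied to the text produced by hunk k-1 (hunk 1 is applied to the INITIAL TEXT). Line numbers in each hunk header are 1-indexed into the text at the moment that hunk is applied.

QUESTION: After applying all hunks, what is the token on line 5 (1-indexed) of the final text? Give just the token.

Hunk 1: at line 4 remove [wsn,lxf] add [bgnmm,ueksl] -> 12 lines: dme bbemp byy mfz ddi bgnmm ueksl juap sipbw ynaq dwkua vqirv
Hunk 2: at line 6 remove [juap,sipbw,ynaq] add [zjyn,qaz,pze] -> 12 lines: dme bbemp byy mfz ddi bgnmm ueksl zjyn qaz pze dwkua vqirv
Hunk 3: at line 1 remove [bbemp,byy,mfz] add [gzye,ngvs,goyp] -> 12 lines: dme gzye ngvs goyp ddi bgnmm ueksl zjyn qaz pze dwkua vqirv
Final line 5: ddi

Answer: ddi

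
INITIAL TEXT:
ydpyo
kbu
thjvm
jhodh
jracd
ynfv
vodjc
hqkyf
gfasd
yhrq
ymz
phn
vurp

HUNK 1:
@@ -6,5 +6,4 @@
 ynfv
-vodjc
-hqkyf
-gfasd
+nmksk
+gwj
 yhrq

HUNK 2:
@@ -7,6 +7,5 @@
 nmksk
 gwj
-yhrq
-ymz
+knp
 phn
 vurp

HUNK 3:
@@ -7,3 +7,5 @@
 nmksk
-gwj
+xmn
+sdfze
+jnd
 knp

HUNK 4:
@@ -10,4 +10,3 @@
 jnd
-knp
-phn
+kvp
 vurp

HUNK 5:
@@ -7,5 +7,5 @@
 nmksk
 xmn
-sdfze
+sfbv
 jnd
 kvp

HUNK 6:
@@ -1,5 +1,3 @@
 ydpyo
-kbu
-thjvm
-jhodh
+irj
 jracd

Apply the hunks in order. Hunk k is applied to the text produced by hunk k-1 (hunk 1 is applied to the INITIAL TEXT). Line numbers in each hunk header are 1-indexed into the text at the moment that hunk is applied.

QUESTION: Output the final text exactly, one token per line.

Hunk 1: at line 6 remove [vodjc,hqkyf,gfasd] add [nmksk,gwj] -> 12 lines: ydpyo kbu thjvm jhodh jracd ynfv nmksk gwj yhrq ymz phn vurp
Hunk 2: at line 7 remove [yhrq,ymz] add [knp] -> 11 lines: ydpyo kbu thjvm jhodh jracd ynfv nmksk gwj knp phn vurp
Hunk 3: at line 7 remove [gwj] add [xmn,sdfze,jnd] -> 13 lines: ydpyo kbu thjvm jhodh jracd ynfv nmksk xmn sdfze jnd knp phn vurp
Hunk 4: at line 10 remove [knp,phn] add [kvp] -> 12 lines: ydpyo kbu thjvm jhodh jracd ynfv nmksk xmn sdfze jnd kvp vurp
Hunk 5: at line 7 remove [sdfze] add [sfbv] -> 12 lines: ydpyo kbu thjvm jhodh jracd ynfv nmksk xmn sfbv jnd kvp vurp
Hunk 6: at line 1 remove [kbu,thjvm,jhodh] add [irj] -> 10 lines: ydpyo irj jracd ynfv nmksk xmn sfbv jnd kvp vurp

Answer: ydpyo
irj
jracd
ynfv
nmksk
xmn
sfbv
jnd
kvp
vurp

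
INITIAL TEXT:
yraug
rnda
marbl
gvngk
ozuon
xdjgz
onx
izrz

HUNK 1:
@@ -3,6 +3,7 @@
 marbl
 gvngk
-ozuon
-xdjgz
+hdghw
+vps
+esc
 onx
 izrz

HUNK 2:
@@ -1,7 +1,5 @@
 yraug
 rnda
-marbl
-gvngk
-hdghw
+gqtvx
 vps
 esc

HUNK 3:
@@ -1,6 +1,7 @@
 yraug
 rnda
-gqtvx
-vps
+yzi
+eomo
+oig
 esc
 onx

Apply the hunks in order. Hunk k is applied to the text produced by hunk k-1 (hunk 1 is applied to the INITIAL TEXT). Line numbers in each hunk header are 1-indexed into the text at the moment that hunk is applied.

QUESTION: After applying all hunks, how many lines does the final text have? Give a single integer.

Answer: 8

Derivation:
Hunk 1: at line 3 remove [ozuon,xdjgz] add [hdghw,vps,esc] -> 9 lines: yraug rnda marbl gvngk hdghw vps esc onx izrz
Hunk 2: at line 1 remove [marbl,gvngk,hdghw] add [gqtvx] -> 7 lines: yraug rnda gqtvx vps esc onx izrz
Hunk 3: at line 1 remove [gqtvx,vps] add [yzi,eomo,oig] -> 8 lines: yraug rnda yzi eomo oig esc onx izrz
Final line count: 8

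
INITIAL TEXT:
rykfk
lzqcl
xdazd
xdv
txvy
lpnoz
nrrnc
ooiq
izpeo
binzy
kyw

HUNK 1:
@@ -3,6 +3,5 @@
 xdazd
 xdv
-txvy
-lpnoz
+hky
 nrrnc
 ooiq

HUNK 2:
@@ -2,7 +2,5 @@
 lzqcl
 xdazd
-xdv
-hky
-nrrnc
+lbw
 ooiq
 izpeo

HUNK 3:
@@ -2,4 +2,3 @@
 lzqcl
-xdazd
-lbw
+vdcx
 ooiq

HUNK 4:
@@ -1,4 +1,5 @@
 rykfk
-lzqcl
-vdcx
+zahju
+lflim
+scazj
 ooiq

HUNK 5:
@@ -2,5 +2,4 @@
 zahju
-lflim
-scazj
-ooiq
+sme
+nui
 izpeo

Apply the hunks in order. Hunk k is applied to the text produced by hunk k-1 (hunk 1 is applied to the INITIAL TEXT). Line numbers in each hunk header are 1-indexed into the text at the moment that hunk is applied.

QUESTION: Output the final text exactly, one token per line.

Hunk 1: at line 3 remove [txvy,lpnoz] add [hky] -> 10 lines: rykfk lzqcl xdazd xdv hky nrrnc ooiq izpeo binzy kyw
Hunk 2: at line 2 remove [xdv,hky,nrrnc] add [lbw] -> 8 lines: rykfk lzqcl xdazd lbw ooiq izpeo binzy kyw
Hunk 3: at line 2 remove [xdazd,lbw] add [vdcx] -> 7 lines: rykfk lzqcl vdcx ooiq izpeo binzy kyw
Hunk 4: at line 1 remove [lzqcl,vdcx] add [zahju,lflim,scazj] -> 8 lines: rykfk zahju lflim scazj ooiq izpeo binzy kyw
Hunk 5: at line 2 remove [lflim,scazj,ooiq] add [sme,nui] -> 7 lines: rykfk zahju sme nui izpeo binzy kyw

Answer: rykfk
zahju
sme
nui
izpeo
binzy
kyw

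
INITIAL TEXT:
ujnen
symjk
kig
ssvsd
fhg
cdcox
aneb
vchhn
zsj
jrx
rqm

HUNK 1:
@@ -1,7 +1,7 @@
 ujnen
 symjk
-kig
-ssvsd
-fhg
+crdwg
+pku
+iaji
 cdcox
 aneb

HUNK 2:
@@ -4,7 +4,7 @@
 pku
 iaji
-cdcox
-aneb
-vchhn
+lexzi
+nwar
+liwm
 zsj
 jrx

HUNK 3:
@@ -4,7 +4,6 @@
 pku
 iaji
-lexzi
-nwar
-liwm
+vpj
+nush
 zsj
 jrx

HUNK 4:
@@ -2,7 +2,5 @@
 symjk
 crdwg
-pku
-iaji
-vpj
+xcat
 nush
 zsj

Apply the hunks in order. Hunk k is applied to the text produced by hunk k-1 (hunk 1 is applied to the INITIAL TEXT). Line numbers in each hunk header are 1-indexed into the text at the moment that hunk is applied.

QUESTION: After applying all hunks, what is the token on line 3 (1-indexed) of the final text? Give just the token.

Hunk 1: at line 1 remove [kig,ssvsd,fhg] add [crdwg,pku,iaji] -> 11 lines: ujnen symjk crdwg pku iaji cdcox aneb vchhn zsj jrx rqm
Hunk 2: at line 4 remove [cdcox,aneb,vchhn] add [lexzi,nwar,liwm] -> 11 lines: ujnen symjk crdwg pku iaji lexzi nwar liwm zsj jrx rqm
Hunk 3: at line 4 remove [lexzi,nwar,liwm] add [vpj,nush] -> 10 lines: ujnen symjk crdwg pku iaji vpj nush zsj jrx rqm
Hunk 4: at line 2 remove [pku,iaji,vpj] add [xcat] -> 8 lines: ujnen symjk crdwg xcat nush zsj jrx rqm
Final line 3: crdwg

Answer: crdwg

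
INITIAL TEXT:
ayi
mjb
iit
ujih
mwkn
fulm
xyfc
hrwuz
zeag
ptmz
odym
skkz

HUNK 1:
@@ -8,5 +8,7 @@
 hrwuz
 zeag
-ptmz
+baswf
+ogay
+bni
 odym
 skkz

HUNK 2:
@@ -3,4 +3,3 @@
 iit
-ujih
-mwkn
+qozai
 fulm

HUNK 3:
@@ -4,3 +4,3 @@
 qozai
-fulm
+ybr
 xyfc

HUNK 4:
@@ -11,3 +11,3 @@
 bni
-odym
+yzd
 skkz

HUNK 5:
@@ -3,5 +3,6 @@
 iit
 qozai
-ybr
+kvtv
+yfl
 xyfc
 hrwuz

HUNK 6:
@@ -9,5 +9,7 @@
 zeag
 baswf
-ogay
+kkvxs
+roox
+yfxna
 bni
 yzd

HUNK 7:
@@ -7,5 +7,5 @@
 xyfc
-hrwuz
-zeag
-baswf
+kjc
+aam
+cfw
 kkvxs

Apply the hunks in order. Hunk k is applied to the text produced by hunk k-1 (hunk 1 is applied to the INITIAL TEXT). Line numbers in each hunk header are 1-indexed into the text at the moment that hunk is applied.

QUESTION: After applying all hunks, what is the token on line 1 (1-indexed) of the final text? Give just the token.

Answer: ayi

Derivation:
Hunk 1: at line 8 remove [ptmz] add [baswf,ogay,bni] -> 14 lines: ayi mjb iit ujih mwkn fulm xyfc hrwuz zeag baswf ogay bni odym skkz
Hunk 2: at line 3 remove [ujih,mwkn] add [qozai] -> 13 lines: ayi mjb iit qozai fulm xyfc hrwuz zeag baswf ogay bni odym skkz
Hunk 3: at line 4 remove [fulm] add [ybr] -> 13 lines: ayi mjb iit qozai ybr xyfc hrwuz zeag baswf ogay bni odym skkz
Hunk 4: at line 11 remove [odym] add [yzd] -> 13 lines: ayi mjb iit qozai ybr xyfc hrwuz zeag baswf ogay bni yzd skkz
Hunk 5: at line 3 remove [ybr] add [kvtv,yfl] -> 14 lines: ayi mjb iit qozai kvtv yfl xyfc hrwuz zeag baswf ogay bni yzd skkz
Hunk 6: at line 9 remove [ogay] add [kkvxs,roox,yfxna] -> 16 lines: ayi mjb iit qozai kvtv yfl xyfc hrwuz zeag baswf kkvxs roox yfxna bni yzd skkz
Hunk 7: at line 7 remove [hrwuz,zeag,baswf] add [kjc,aam,cfw] -> 16 lines: ayi mjb iit qozai kvtv yfl xyfc kjc aam cfw kkvxs roox yfxna bni yzd skkz
Final line 1: ayi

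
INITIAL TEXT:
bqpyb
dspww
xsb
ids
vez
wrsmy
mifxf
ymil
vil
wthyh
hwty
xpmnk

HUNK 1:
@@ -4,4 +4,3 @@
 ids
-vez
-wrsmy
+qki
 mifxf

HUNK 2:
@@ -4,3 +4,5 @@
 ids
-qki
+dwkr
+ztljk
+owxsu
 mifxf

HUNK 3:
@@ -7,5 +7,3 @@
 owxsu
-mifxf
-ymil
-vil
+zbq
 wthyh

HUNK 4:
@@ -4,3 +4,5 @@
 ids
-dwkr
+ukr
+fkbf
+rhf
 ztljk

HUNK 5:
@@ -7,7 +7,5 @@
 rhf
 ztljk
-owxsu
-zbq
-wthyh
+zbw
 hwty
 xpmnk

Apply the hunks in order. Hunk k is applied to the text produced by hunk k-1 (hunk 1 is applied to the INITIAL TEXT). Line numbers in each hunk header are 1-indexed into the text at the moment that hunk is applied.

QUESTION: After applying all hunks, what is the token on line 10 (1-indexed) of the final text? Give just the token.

Answer: hwty

Derivation:
Hunk 1: at line 4 remove [vez,wrsmy] add [qki] -> 11 lines: bqpyb dspww xsb ids qki mifxf ymil vil wthyh hwty xpmnk
Hunk 2: at line 4 remove [qki] add [dwkr,ztljk,owxsu] -> 13 lines: bqpyb dspww xsb ids dwkr ztljk owxsu mifxf ymil vil wthyh hwty xpmnk
Hunk 3: at line 7 remove [mifxf,ymil,vil] add [zbq] -> 11 lines: bqpyb dspww xsb ids dwkr ztljk owxsu zbq wthyh hwty xpmnk
Hunk 4: at line 4 remove [dwkr] add [ukr,fkbf,rhf] -> 13 lines: bqpyb dspww xsb ids ukr fkbf rhf ztljk owxsu zbq wthyh hwty xpmnk
Hunk 5: at line 7 remove [owxsu,zbq,wthyh] add [zbw] -> 11 lines: bqpyb dspww xsb ids ukr fkbf rhf ztljk zbw hwty xpmnk
Final line 10: hwty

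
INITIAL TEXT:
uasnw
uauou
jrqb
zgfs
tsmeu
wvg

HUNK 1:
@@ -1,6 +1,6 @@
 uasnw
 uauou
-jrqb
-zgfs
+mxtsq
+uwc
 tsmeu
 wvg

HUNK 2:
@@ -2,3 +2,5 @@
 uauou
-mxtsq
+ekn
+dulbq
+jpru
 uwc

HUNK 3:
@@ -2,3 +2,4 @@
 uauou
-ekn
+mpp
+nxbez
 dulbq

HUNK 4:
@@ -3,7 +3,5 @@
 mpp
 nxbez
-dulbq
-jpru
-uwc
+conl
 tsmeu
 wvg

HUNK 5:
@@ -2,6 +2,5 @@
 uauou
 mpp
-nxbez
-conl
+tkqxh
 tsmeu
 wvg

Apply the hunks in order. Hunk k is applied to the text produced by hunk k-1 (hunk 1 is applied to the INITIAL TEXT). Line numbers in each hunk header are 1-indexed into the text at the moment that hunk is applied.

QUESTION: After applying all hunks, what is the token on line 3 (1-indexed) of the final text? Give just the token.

Hunk 1: at line 1 remove [jrqb,zgfs] add [mxtsq,uwc] -> 6 lines: uasnw uauou mxtsq uwc tsmeu wvg
Hunk 2: at line 2 remove [mxtsq] add [ekn,dulbq,jpru] -> 8 lines: uasnw uauou ekn dulbq jpru uwc tsmeu wvg
Hunk 3: at line 2 remove [ekn] add [mpp,nxbez] -> 9 lines: uasnw uauou mpp nxbez dulbq jpru uwc tsmeu wvg
Hunk 4: at line 3 remove [dulbq,jpru,uwc] add [conl] -> 7 lines: uasnw uauou mpp nxbez conl tsmeu wvg
Hunk 5: at line 2 remove [nxbez,conl] add [tkqxh] -> 6 lines: uasnw uauou mpp tkqxh tsmeu wvg
Final line 3: mpp

Answer: mpp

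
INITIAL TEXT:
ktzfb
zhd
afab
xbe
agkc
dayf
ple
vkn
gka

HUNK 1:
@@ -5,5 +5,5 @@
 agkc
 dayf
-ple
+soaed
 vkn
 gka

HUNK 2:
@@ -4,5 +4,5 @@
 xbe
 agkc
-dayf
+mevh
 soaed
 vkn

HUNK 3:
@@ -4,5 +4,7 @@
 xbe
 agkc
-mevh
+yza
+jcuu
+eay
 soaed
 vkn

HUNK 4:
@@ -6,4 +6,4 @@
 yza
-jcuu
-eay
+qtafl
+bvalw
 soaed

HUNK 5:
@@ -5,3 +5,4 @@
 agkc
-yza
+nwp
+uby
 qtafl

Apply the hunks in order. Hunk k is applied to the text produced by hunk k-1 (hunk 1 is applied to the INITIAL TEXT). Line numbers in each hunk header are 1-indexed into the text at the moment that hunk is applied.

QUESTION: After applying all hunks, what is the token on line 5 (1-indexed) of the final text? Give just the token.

Answer: agkc

Derivation:
Hunk 1: at line 5 remove [ple] add [soaed] -> 9 lines: ktzfb zhd afab xbe agkc dayf soaed vkn gka
Hunk 2: at line 4 remove [dayf] add [mevh] -> 9 lines: ktzfb zhd afab xbe agkc mevh soaed vkn gka
Hunk 3: at line 4 remove [mevh] add [yza,jcuu,eay] -> 11 lines: ktzfb zhd afab xbe agkc yza jcuu eay soaed vkn gka
Hunk 4: at line 6 remove [jcuu,eay] add [qtafl,bvalw] -> 11 lines: ktzfb zhd afab xbe agkc yza qtafl bvalw soaed vkn gka
Hunk 5: at line 5 remove [yza] add [nwp,uby] -> 12 lines: ktzfb zhd afab xbe agkc nwp uby qtafl bvalw soaed vkn gka
Final line 5: agkc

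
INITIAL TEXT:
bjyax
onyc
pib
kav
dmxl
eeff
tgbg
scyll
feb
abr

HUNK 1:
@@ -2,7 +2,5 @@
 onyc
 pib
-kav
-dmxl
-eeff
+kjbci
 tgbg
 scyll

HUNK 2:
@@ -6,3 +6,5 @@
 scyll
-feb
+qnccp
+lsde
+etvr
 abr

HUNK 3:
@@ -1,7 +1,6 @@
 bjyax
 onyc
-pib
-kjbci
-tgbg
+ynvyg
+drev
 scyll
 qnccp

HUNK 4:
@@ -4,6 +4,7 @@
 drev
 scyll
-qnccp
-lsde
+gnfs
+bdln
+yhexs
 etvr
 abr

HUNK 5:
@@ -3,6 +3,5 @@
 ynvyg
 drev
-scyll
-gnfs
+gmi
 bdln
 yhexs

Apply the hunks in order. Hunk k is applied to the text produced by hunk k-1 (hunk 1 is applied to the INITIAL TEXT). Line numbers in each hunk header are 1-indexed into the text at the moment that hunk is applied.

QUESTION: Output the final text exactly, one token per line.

Answer: bjyax
onyc
ynvyg
drev
gmi
bdln
yhexs
etvr
abr

Derivation:
Hunk 1: at line 2 remove [kav,dmxl,eeff] add [kjbci] -> 8 lines: bjyax onyc pib kjbci tgbg scyll feb abr
Hunk 2: at line 6 remove [feb] add [qnccp,lsde,etvr] -> 10 lines: bjyax onyc pib kjbci tgbg scyll qnccp lsde etvr abr
Hunk 3: at line 1 remove [pib,kjbci,tgbg] add [ynvyg,drev] -> 9 lines: bjyax onyc ynvyg drev scyll qnccp lsde etvr abr
Hunk 4: at line 4 remove [qnccp,lsde] add [gnfs,bdln,yhexs] -> 10 lines: bjyax onyc ynvyg drev scyll gnfs bdln yhexs etvr abr
Hunk 5: at line 3 remove [scyll,gnfs] add [gmi] -> 9 lines: bjyax onyc ynvyg drev gmi bdln yhexs etvr abr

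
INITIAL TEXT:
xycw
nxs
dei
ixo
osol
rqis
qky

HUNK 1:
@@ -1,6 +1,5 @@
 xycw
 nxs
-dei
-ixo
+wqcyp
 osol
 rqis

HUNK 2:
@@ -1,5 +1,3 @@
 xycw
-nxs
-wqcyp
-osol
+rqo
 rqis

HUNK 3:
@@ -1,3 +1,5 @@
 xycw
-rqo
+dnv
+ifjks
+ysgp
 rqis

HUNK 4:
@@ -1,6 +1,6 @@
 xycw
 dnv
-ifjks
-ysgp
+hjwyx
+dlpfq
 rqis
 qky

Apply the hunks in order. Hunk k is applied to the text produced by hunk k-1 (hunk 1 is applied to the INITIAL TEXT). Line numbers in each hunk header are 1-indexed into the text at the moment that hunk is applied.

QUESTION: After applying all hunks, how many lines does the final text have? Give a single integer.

Answer: 6

Derivation:
Hunk 1: at line 1 remove [dei,ixo] add [wqcyp] -> 6 lines: xycw nxs wqcyp osol rqis qky
Hunk 2: at line 1 remove [nxs,wqcyp,osol] add [rqo] -> 4 lines: xycw rqo rqis qky
Hunk 3: at line 1 remove [rqo] add [dnv,ifjks,ysgp] -> 6 lines: xycw dnv ifjks ysgp rqis qky
Hunk 4: at line 1 remove [ifjks,ysgp] add [hjwyx,dlpfq] -> 6 lines: xycw dnv hjwyx dlpfq rqis qky
Final line count: 6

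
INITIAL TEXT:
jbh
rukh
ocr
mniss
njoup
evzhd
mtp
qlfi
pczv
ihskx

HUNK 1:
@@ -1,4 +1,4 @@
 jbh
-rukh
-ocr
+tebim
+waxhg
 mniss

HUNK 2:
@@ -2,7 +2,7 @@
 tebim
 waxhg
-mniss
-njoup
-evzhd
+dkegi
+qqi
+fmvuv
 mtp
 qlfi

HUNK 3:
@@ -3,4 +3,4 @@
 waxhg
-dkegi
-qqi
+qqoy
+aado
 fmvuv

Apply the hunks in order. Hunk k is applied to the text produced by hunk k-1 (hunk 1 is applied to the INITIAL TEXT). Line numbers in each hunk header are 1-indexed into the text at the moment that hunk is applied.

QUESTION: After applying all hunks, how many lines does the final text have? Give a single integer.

Answer: 10

Derivation:
Hunk 1: at line 1 remove [rukh,ocr] add [tebim,waxhg] -> 10 lines: jbh tebim waxhg mniss njoup evzhd mtp qlfi pczv ihskx
Hunk 2: at line 2 remove [mniss,njoup,evzhd] add [dkegi,qqi,fmvuv] -> 10 lines: jbh tebim waxhg dkegi qqi fmvuv mtp qlfi pczv ihskx
Hunk 3: at line 3 remove [dkegi,qqi] add [qqoy,aado] -> 10 lines: jbh tebim waxhg qqoy aado fmvuv mtp qlfi pczv ihskx
Final line count: 10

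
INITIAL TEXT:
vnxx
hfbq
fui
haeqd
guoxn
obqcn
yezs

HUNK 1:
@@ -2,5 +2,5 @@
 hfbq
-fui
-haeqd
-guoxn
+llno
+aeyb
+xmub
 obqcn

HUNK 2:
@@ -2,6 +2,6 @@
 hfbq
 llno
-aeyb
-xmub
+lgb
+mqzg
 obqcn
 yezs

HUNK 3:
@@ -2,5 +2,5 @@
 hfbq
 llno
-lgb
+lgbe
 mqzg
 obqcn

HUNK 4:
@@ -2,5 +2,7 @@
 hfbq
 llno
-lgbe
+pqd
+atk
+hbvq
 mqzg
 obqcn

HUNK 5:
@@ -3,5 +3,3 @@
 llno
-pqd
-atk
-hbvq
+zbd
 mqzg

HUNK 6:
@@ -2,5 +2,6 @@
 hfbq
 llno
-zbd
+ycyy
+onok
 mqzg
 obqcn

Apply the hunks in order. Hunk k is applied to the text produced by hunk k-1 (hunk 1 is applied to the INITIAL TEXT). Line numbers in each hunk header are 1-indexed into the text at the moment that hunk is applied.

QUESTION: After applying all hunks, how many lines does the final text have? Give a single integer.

Hunk 1: at line 2 remove [fui,haeqd,guoxn] add [llno,aeyb,xmub] -> 7 lines: vnxx hfbq llno aeyb xmub obqcn yezs
Hunk 2: at line 2 remove [aeyb,xmub] add [lgb,mqzg] -> 7 lines: vnxx hfbq llno lgb mqzg obqcn yezs
Hunk 3: at line 2 remove [lgb] add [lgbe] -> 7 lines: vnxx hfbq llno lgbe mqzg obqcn yezs
Hunk 4: at line 2 remove [lgbe] add [pqd,atk,hbvq] -> 9 lines: vnxx hfbq llno pqd atk hbvq mqzg obqcn yezs
Hunk 5: at line 3 remove [pqd,atk,hbvq] add [zbd] -> 7 lines: vnxx hfbq llno zbd mqzg obqcn yezs
Hunk 6: at line 2 remove [zbd] add [ycyy,onok] -> 8 lines: vnxx hfbq llno ycyy onok mqzg obqcn yezs
Final line count: 8

Answer: 8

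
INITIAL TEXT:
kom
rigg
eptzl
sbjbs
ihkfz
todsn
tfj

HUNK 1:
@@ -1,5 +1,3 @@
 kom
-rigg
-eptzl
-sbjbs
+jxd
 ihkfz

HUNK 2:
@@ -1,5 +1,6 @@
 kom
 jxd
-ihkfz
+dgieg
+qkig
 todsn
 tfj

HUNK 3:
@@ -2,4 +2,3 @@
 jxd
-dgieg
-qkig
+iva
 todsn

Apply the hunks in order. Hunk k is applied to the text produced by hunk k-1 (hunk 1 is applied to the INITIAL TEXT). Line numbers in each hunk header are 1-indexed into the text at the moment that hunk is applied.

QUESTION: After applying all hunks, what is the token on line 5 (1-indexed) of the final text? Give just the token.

Hunk 1: at line 1 remove [rigg,eptzl,sbjbs] add [jxd] -> 5 lines: kom jxd ihkfz todsn tfj
Hunk 2: at line 1 remove [ihkfz] add [dgieg,qkig] -> 6 lines: kom jxd dgieg qkig todsn tfj
Hunk 3: at line 2 remove [dgieg,qkig] add [iva] -> 5 lines: kom jxd iva todsn tfj
Final line 5: tfj

Answer: tfj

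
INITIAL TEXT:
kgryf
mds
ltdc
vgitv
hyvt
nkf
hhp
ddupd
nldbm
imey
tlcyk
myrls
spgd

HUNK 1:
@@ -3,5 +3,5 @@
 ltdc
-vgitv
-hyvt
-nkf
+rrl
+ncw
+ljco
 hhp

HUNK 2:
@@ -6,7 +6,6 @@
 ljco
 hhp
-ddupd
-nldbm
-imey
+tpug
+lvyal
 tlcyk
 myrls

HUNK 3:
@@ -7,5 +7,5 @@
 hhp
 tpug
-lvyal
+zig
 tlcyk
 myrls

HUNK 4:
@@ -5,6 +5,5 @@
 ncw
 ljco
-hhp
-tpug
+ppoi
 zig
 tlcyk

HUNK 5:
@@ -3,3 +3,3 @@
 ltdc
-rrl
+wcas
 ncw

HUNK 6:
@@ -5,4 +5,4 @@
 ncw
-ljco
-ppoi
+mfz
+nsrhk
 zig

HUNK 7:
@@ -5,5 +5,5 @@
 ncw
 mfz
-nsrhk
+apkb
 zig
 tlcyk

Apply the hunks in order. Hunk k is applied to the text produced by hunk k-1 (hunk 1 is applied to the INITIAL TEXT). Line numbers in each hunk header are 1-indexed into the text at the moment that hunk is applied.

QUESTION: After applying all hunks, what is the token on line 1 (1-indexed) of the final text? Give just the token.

Hunk 1: at line 3 remove [vgitv,hyvt,nkf] add [rrl,ncw,ljco] -> 13 lines: kgryf mds ltdc rrl ncw ljco hhp ddupd nldbm imey tlcyk myrls spgd
Hunk 2: at line 6 remove [ddupd,nldbm,imey] add [tpug,lvyal] -> 12 lines: kgryf mds ltdc rrl ncw ljco hhp tpug lvyal tlcyk myrls spgd
Hunk 3: at line 7 remove [lvyal] add [zig] -> 12 lines: kgryf mds ltdc rrl ncw ljco hhp tpug zig tlcyk myrls spgd
Hunk 4: at line 5 remove [hhp,tpug] add [ppoi] -> 11 lines: kgryf mds ltdc rrl ncw ljco ppoi zig tlcyk myrls spgd
Hunk 5: at line 3 remove [rrl] add [wcas] -> 11 lines: kgryf mds ltdc wcas ncw ljco ppoi zig tlcyk myrls spgd
Hunk 6: at line 5 remove [ljco,ppoi] add [mfz,nsrhk] -> 11 lines: kgryf mds ltdc wcas ncw mfz nsrhk zig tlcyk myrls spgd
Hunk 7: at line 5 remove [nsrhk] add [apkb] -> 11 lines: kgryf mds ltdc wcas ncw mfz apkb zig tlcyk myrls spgd
Final line 1: kgryf

Answer: kgryf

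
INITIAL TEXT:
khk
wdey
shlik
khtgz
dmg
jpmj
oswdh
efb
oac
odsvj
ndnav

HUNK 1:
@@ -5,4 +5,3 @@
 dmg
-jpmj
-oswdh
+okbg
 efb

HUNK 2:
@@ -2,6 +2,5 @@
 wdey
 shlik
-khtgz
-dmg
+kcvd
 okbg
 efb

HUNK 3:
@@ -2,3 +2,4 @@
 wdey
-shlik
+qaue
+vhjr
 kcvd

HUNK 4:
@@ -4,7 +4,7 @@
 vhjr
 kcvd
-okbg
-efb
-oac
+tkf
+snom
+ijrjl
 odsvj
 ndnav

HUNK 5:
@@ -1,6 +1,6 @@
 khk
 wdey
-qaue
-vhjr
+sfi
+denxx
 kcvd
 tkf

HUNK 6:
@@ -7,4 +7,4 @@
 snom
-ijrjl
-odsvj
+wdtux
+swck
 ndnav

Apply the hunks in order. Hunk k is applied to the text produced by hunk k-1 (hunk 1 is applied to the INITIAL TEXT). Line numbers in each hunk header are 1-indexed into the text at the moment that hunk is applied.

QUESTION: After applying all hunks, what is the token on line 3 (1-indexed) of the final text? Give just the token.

Answer: sfi

Derivation:
Hunk 1: at line 5 remove [jpmj,oswdh] add [okbg] -> 10 lines: khk wdey shlik khtgz dmg okbg efb oac odsvj ndnav
Hunk 2: at line 2 remove [khtgz,dmg] add [kcvd] -> 9 lines: khk wdey shlik kcvd okbg efb oac odsvj ndnav
Hunk 3: at line 2 remove [shlik] add [qaue,vhjr] -> 10 lines: khk wdey qaue vhjr kcvd okbg efb oac odsvj ndnav
Hunk 4: at line 4 remove [okbg,efb,oac] add [tkf,snom,ijrjl] -> 10 lines: khk wdey qaue vhjr kcvd tkf snom ijrjl odsvj ndnav
Hunk 5: at line 1 remove [qaue,vhjr] add [sfi,denxx] -> 10 lines: khk wdey sfi denxx kcvd tkf snom ijrjl odsvj ndnav
Hunk 6: at line 7 remove [ijrjl,odsvj] add [wdtux,swck] -> 10 lines: khk wdey sfi denxx kcvd tkf snom wdtux swck ndnav
Final line 3: sfi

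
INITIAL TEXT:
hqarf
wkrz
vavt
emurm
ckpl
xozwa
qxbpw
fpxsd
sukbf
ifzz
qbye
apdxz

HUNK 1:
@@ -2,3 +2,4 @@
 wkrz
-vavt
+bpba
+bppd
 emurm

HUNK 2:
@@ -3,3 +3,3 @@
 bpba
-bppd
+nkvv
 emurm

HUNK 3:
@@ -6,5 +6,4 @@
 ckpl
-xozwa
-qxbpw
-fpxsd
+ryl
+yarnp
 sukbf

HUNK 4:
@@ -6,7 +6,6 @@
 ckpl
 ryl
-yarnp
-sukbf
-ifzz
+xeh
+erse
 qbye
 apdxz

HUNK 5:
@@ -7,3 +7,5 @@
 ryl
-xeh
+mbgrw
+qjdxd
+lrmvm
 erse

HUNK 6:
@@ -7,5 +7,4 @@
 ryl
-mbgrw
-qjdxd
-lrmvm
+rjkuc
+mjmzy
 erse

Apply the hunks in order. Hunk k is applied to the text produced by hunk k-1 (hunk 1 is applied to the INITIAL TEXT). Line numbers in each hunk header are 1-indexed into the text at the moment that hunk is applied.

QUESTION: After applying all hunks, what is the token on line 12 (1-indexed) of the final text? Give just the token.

Hunk 1: at line 2 remove [vavt] add [bpba,bppd] -> 13 lines: hqarf wkrz bpba bppd emurm ckpl xozwa qxbpw fpxsd sukbf ifzz qbye apdxz
Hunk 2: at line 3 remove [bppd] add [nkvv] -> 13 lines: hqarf wkrz bpba nkvv emurm ckpl xozwa qxbpw fpxsd sukbf ifzz qbye apdxz
Hunk 3: at line 6 remove [xozwa,qxbpw,fpxsd] add [ryl,yarnp] -> 12 lines: hqarf wkrz bpba nkvv emurm ckpl ryl yarnp sukbf ifzz qbye apdxz
Hunk 4: at line 6 remove [yarnp,sukbf,ifzz] add [xeh,erse] -> 11 lines: hqarf wkrz bpba nkvv emurm ckpl ryl xeh erse qbye apdxz
Hunk 5: at line 7 remove [xeh] add [mbgrw,qjdxd,lrmvm] -> 13 lines: hqarf wkrz bpba nkvv emurm ckpl ryl mbgrw qjdxd lrmvm erse qbye apdxz
Hunk 6: at line 7 remove [mbgrw,qjdxd,lrmvm] add [rjkuc,mjmzy] -> 12 lines: hqarf wkrz bpba nkvv emurm ckpl ryl rjkuc mjmzy erse qbye apdxz
Final line 12: apdxz

Answer: apdxz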